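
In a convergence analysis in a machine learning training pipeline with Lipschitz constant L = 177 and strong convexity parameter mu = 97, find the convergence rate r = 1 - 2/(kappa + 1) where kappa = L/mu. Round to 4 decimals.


Step 1: Compute the condition number.
kappa = L/mu = 177/97 = 1.8247
Step 2: Compute the convergence rate.
r = 1 - 2/(kappa + 1) = 1 - 2*mu/(L + mu) = (L - mu)/(L + mu) = 80/274 = 0.292


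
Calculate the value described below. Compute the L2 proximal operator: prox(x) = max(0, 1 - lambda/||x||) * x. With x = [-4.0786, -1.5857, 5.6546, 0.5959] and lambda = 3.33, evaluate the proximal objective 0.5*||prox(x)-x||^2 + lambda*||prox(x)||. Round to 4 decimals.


Step 1: Compute ||x||.
||x|| = 7.1749
Step 2: Compute scaling factor.
scale = max(0, 1 - 3.33/7.1749) = 0.5359
Step 3: prox(x) = [-2.1856, -0.8497, 3.0302, 0.3193]
||prox(x)|| = 3.8449
Step 4: Proximal objective.
0.5*||prox-x||^2 = 5.5445
lambda*||prox|| = 12.8035
Total = 18.3479


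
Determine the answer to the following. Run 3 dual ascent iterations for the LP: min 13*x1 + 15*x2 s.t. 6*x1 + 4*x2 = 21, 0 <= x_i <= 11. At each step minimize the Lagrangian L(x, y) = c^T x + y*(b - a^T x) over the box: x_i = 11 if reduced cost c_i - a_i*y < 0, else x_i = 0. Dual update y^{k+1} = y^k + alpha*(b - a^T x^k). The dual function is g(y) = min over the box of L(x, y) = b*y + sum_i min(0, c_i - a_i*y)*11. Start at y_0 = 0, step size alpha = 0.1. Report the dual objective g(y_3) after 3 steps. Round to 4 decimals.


Dual ascent for LP: min 13*x1 + 15*x2, 6*x1 + 4*x2 = 21, 0 <= x_i <= 11
Step 1: y^k = 0.0, reduced costs: (13.0, 15.0)
  x^k = (0.0, 0.0), subgradient = b - a^T x = 21.0
  y^{k+1} = 0.0 + 0.1*21.0 = 2.1
Step 2: y^k = 2.1, reduced costs: (0.4, 6.6)
  x^k = (0.0, 0.0), subgradient = b - a^T x = 21.0
  y^{k+1} = 2.1 + 0.1*21.0 = 4.2
Step 3: y^k = 4.2, reduced costs: (-12.2, -1.8)
  x^k = (11.0, 11.0), subgradient = b - a^T x = -89.0
  y^{k+1} = 4.2 + 0.1*-89.0 = -4.7
Dual objective at y_3 = -4.7: reduced costs (41.2, 33.8), box minimizer x = (0.0, 0.0)
g(y_3) = b*y + (c1 - a1*y)*x1 + (c2 - a2*y)*x2 = 21*(-4.7) + 41.2*0.0 + 33.8*0.0 = -98.7 + 0.0 + 0.0 = -98.7


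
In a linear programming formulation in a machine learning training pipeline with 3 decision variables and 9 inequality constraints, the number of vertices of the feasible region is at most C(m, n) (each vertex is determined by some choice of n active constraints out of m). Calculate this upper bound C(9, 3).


Each vertex corresponds to some choice of n active constraints out of m, so the number of vertices is at most C(m, n) = m! / (n!(m-n)!).
m = 9, n = 3
Numerator: 9 * 8 * 7
Denominator: 3! = 6
C(9, 3) = 84


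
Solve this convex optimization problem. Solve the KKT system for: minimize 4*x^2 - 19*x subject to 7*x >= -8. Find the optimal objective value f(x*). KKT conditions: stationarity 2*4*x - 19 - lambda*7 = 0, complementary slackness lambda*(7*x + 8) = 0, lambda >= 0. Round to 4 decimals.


Step 1: Try lambda = 0 (constraint inactive).
Stationarity: 2*4*x - 19 = 0
x* = 19/(2*4) = 2.375
Check constraint: 7*2.375 = 16.625 >= -8 -- satisfied.
Step 2: Compute optimal value.
f(x*) = 4*2.375^2 - 19*2.375 = -22.5625


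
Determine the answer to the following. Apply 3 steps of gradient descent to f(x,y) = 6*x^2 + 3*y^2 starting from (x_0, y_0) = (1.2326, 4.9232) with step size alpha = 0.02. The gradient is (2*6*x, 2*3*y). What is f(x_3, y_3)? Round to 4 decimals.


Gradient descent on f(x,y) = 6*x^2 + 3*y^2.
Starting point: (1.2326, 4.9232), alpha = 0.02
Step 1: grad_x = 2*6*1.2326 = 14.7912, grad_y = 2*3*4.9232 = 29.5392
  x_1 = 1.2326 - 0.02*14.7912 = 0.9368
  y_1 = 4.9232 - 0.02*29.5392 = 4.3324
Step 2: grad_x = 2*6*0.9368 = 11.2413, grad_y = 2*3*4.3324 = 25.9945
  x_2 = 0.9368 - 0.02*11.2413 = 0.7119
  y_2 = 4.3324 - 0.02*25.9945 = 3.8125
Step 3: grad_x = 2*6*0.7119 = 8.5434, grad_y = 2*3*3.8125 = 22.8752
  x_3 = 0.7119 - 0.02*8.5434 = 0.5411
  y_3 = 3.8125 - 0.02*22.8752 = 3.355
f(0.5411, 3.355) = 6*0.5411^2 + 3*3.355^2 = 35.5252


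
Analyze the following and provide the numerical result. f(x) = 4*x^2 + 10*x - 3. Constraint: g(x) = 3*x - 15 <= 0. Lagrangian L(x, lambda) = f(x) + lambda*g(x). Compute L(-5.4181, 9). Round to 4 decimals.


Step 1: Evaluate f(x).
f(-5.4181) = 4*(-5.4181)^2 + 10*(-5.4181) - 3 = 60.2422
Step 2: Evaluate g(x).
g(-5.4181) = 3*-5.4181 - 15 = -31.2543
Step 3: Compute Lagrangian.
L = 60.2422 + 9*-31.2543 = -221.0465


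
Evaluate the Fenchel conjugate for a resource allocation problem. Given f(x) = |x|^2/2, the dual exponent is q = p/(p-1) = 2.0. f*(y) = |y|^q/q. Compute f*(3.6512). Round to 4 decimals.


The conjugate exponent q satisfies 1/p + 1/q = 1.
p = 2, so q = 2/(2 - 1) = 2.0
|y|^q = 3.6512^2.0 = 13.3313
f*(3.6512) = 13.3313 / 2.0 = 6.6656


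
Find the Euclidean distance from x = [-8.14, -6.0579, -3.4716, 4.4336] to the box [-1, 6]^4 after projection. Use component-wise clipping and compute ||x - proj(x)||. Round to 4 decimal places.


Project each component onto [-1, 6].
clip(-8.14) = -1.0, clip(-6.0579) = -1.0, clip(-3.4716) = -1.0, clip(4.4336) = 4.4336
Projection = [-1.0, -1.0, -1.0, 4.4336]
Squared diffs: [50.9796, 25.5824, 6.1088, 0.0]
Distance = sqrt(82.6708) = 9.0923


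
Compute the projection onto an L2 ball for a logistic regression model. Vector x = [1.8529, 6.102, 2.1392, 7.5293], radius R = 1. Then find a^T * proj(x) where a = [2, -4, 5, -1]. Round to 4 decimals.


Step 1: Compute ||x|| (intermediates to 6 decimals).
||x|| = sqrt(1.8529^2 + 6.102^2 + 2.1392^2 + 7.5293^2) = 10.096246
Step 2: Project.
Since ||x|| > R, scale = R/||x|| = 1/10.096246 = 0.099047, proj(x) = scale * x
proj(x) = [0.183524, 0.604385, 0.211881, 0.745755]
Step 3: Dot product.
a^T * proj(x) = 2*0.183524 - 4*0.604385 + 5*0.211881 - 1*0.745755 = -1.7368


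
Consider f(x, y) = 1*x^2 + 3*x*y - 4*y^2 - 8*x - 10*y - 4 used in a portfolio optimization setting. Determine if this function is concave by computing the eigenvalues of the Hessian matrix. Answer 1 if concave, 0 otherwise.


The Hessian of f(x,y) = 1*x^2 + 3*x*y - 4*y^2 - 8*x - 10*y - 4 is:
H = [[2, 3], [3, -8]]
Trace = 2 - 8 = -6
Determinant = 2*-8 - (3)^2 = -25
Discriminant = (-6)^2 - 4*-25 = 136.0
Eigenvalues: lambda_1 = -8.831, lambda_2 = 2.831
The function is not concave.

0


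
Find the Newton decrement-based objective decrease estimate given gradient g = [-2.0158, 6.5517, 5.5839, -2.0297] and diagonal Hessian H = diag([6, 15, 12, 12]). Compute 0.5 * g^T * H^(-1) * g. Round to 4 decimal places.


Step 1: H is diagonal, so H^(-1) * g = [-0.336, 0.4368, 0.4653, -0.1691].
Step 2: g^T H^(-1) g = sum_i g_i^2 / H_ii
  = (-2.0158)^2/6 + (6.5517)^2/15 + (5.5839)^2/12 + (-2.0297)^2/12
  = 0.6772 + 2.8617 + 2.5983 + 0.3433 = 6.4805
Step 3: Objective decrease = 0.5 * g^T H^(-1) g = 3.2403


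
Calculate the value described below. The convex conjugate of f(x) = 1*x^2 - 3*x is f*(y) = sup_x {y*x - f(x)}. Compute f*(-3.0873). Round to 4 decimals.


f*(y) = sup_x {y*x - a*x^2 - b*x} = sup_x {(y-b)*x - a*x^2}
FOC: (y - b) - 2a*x = 0 => x* = (y - b)/(2a)
x* = (-3.0873 + 3)/(2*1) = -0.0437
f*(-3.0873) = (y-b)^2/(4a) = (-3.0873 + 3)^2/(4*1)
= 0.0076/4 = 0.0019


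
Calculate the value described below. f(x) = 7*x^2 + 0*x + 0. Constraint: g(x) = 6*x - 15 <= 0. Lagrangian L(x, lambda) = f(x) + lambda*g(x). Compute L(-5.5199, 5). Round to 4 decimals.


Step 1: Evaluate f(x).
f(-5.5199) = 7*(-5.5199)^2 + 0*(-5.5199) + 0 = 213.2851
Step 2: Evaluate g(x).
g(-5.5199) = 6*-5.5199 - 15 = -48.1194
Step 3: Compute Lagrangian.
L = 213.2851 + 5*-48.1194 = -27.3119


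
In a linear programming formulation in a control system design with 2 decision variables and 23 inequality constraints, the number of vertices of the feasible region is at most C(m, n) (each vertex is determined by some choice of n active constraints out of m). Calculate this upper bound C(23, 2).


Each vertex corresponds to some choice of n active constraints out of m, so the number of vertices is at most C(m, n) = m! / (n!(m-n)!).
m = 23, n = 2
Numerator: 23 * 22
Denominator: 2! = 2
C(23, 2) = 253


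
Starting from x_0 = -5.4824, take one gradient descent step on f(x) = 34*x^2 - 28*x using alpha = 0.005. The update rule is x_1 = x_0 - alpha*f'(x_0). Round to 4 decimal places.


We compute the gradient at x_0 and apply the update.
f'(x) = 68*x - 28
f'(-5.4824) = 68*-5.4824 - 28 = -400.8032
x_1 = -5.4824 - 0.005*-400.8032 = -3.4784


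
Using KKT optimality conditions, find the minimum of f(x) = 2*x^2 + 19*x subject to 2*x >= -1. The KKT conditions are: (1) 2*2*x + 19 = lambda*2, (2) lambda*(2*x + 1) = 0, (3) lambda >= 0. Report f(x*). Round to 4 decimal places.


Step 1: Try lambda = 0 (constraint inactive).
x_unc = -19/(2*2) = -4.75
Check: 2*-4.75 = -9.5 < -1 -- violated!
Step 2: Constraint must be active: 2*x = -1
x* = -1/2 = -0.5
lambda = (2*2*(-0.5) + 19)/2 = 8.5
Step 3: Compute optimal value.
f(x*) = 2*(-0.5)^2 + 19*(-0.5) = -9.0


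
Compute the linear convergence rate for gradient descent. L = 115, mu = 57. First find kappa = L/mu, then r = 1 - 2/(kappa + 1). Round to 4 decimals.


Step 1: Compute the condition number.
kappa = L/mu = 115/57 = 2.0175
Step 2: Compute the convergence rate.
r = 1 - 2/(kappa + 1) = 1 - 2*mu/(L + mu) = (L - mu)/(L + mu) = 58/172 = 0.3372


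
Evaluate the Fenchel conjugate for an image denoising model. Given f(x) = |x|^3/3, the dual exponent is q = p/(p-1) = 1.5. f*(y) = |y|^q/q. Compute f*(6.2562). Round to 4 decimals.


The conjugate exponent q satisfies 1/p + 1/q = 1.
p = 3, so q = 3/(3 - 1) = 1.5
|y|^q = 6.2562^1.5 = 15.6483
f*(6.2562) = 15.6483 / 1.5 = 10.4322


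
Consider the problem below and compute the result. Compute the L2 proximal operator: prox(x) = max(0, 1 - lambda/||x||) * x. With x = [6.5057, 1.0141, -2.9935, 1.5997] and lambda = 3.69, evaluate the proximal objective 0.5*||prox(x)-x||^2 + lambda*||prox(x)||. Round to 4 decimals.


Step 1: Compute ||x||.
||x|| = 7.4076
Step 2: Compute scaling factor.
scale = max(0, 1 - 3.69/7.4076) = 0.5019
Step 3: prox(x) = [3.265, 0.5089, -1.5023, 0.8028]
||prox(x)|| = 3.7176
Step 4: Proximal objective.
0.5*||prox-x||^2 = 6.8081
lambda*||prox|| = 13.7179
Total = 20.526


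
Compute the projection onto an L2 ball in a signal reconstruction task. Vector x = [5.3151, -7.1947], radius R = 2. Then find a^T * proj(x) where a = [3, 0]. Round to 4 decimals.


Step 1: Compute ||x|| (intermediates to 6 decimals).
||x|| = sqrt(5.3151^2 + (-7.1947)^2) = 8.945054
Step 2: Project.
Since ||x|| > R, scale = R/||x|| = 2/8.945054 = 0.223587, proj(x) = scale * x
proj(x) = [1.188387, -1.608641]
Step 3: Dot product.
a^T * proj(x) = 3*1.188387 + 0*(-1.608641) = 3.5652


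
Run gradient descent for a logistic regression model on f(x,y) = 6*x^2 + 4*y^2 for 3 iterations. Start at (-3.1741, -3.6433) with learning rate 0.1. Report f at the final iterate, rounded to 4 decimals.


Gradient descent on f(x,y) = 6*x^2 + 4*y^2.
Starting point: (-3.1741, -3.6433), alpha = 0.1
Step 1: grad_x = 2*6*-3.1741 = -38.0892, grad_y = 2*4*-3.6433 = -29.1464
  x_1 = -3.1741 - 0.1*-38.0892 = 0.6348
  y_1 = -3.6433 - 0.1*-29.1464 = -0.7287
Step 2: grad_x = 2*6*0.6348 = 7.6178, grad_y = 2*4*-0.7287 = -5.8293
  x_2 = 0.6348 - 0.1*7.6178 = -0.127
  y_2 = -0.7287 - 0.1*-5.8293 = -0.1457
Step 3: grad_x = 2*6*-0.127 = -1.5236, grad_y = 2*4*-0.1457 = -1.1659
  x_3 = -0.127 - 0.1*-1.5236 = 0.0254
  y_3 = -0.1457 - 0.1*-1.1659 = -0.0291
f(0.0254, -0.0291) = 6*0.0254^2 + 4*(-0.0291)^2 = 0.0073


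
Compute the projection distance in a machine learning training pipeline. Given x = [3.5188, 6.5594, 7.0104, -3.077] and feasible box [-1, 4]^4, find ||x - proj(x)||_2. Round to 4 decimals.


Project each component onto [-1, 4].
clip(3.5188) = 3.5188, clip(6.5594) = 4.0, clip(7.0104) = 4.0, clip(-3.077) = -1.0
Projection = [3.5188, 4.0, 4.0, -1.0]
Squared diffs: [0.0, 6.5505, 9.0625, 4.3139]
Distance = sqrt(19.9269) = 4.464


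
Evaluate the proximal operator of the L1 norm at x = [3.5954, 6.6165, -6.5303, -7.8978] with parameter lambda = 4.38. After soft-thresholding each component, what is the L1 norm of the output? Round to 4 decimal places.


Soft-thresholding with lambda = 4.38:
prox(3.5954) = sign(3.5954)*max(|3.5954| - 4.38, 0) = 0.0
prox(6.6165) = sign(6.6165)*max(|6.6165| - 4.38, 0) = 2.2365
prox(-6.5303) = sign(-6.5303)*max(|-6.5303| - 4.38, 0) = -2.1503
prox(-7.8978) = sign(-7.8978)*max(|-7.8978| - 4.38, 0) = -3.5178
prox(x) = [0.0, 2.2365, -2.1503, -3.5178]
||prox(x)||_1 = 0.0 + 2.2365 + 2.1503 + 3.5178 = 7.9046


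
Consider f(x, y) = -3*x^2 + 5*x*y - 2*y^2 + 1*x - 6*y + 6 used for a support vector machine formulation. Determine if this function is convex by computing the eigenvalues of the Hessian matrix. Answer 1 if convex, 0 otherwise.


The Hessian of f(x,y) = -3*x^2 + 5*x*y - 2*y^2 + 1*x - 6*y + 6 is:
H = [[-6, 5], [5, -4]]
Trace = -6 - 4 = -10
Determinant = -6*-4 - (5)^2 = -1
Discriminant = (-10)^2 - 4*-1 = 104.0
Eigenvalues: lambda_1 = -10.099, lambda_2 = 0.099
The function is not convex.

0


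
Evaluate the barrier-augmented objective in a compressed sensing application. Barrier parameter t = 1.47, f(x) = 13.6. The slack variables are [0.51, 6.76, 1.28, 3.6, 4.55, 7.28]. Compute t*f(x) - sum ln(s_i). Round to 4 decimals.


Step 1: Compute log-barrier.
ln values: [-0.6733, 1.911, 0.2469, 1.2809, 1.5151, 1.9851]
phi = -(-0.6733 + 1.911 + 0.2469 + 1.2809 + 1.5151 + 1.9851) = -6.2657
Step 2: Compute augmented objective.
t*f(x) = 1.47*13.6 = 19.992
Total = 19.992 - 6.2657 = 13.7263


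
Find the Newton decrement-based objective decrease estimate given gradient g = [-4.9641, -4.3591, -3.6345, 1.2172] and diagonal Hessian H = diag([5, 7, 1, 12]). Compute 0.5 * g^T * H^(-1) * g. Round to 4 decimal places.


Step 1: H is diagonal, so H^(-1) * g = [-0.9928, -0.6227, -3.6345, 0.1014].
Step 2: g^T H^(-1) g = sum_i g_i^2 / H_ii
  = (-4.9641)^2/5 + (-4.3591)^2/7 + (-3.6345)^2/1 + (1.2172)^2/12
  = 4.9285 + 2.7145 + 13.2096 + 0.1235 = 20.976
Step 3: Objective decrease = 0.5 * g^T H^(-1) g = 10.488


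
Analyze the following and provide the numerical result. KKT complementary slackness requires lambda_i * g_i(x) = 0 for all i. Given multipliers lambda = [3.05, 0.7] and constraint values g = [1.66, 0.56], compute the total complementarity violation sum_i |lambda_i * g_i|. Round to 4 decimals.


KKT complementary slackness check:
lambda_1 * g_1 = 3.05 * 1.66 = 5.063
lambda_2 * g_2 = 0.7 * 0.56 = 0.392
Total violation = 5.063 + 0.392 = 5.455


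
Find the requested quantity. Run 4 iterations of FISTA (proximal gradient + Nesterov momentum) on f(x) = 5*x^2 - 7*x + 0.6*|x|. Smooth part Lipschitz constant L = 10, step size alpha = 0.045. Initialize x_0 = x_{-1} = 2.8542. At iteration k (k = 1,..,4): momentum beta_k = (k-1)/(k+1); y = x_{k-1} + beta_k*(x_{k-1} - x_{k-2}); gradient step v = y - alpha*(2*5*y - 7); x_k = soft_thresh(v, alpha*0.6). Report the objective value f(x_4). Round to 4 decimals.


FISTA on f(x) = 5*x^2 - 7*x + 0.6*|x|
L = 10, alpha = 0.045
Iteration 1: beta = 0.0, y = 2.8542 + 0.0*(2.8542 - 2.8542) = 2.8542
  grad(y) = 21.542, v = y - alpha*grad = 1.8848
  prox(v) = soft_thresh(1.8848, 0.027) = 1.8578
Iteration 2: beta = 0.3333, y = 1.8578 + 0.3333*(1.8578 - 2.8542) = 1.5257
  grad(y) = 8.2568, v = y - alpha*grad = 1.1541
  prox(v) = soft_thresh(1.1541, 0.027) = 1.1271
Iteration 3: beta = 0.5, y = 1.1271 + 0.5*(1.1271 - 1.8578) = 0.7618
  grad(y) = 0.6178, v = y - alpha*grad = 0.734
  prox(v) = soft_thresh(0.734, 0.027) = 0.707
Iteration 4: beta = 0.6, y = 0.707 + 0.6*(0.707 - 1.1271) = 0.4549
  grad(y) = -2.4511, v = y - alpha*grad = 0.5652
  prox(v) = soft_thresh(0.5652, 0.027) = 0.5382
f(x_4) = 5*0.5382^2 - 7*0.5382 + 0.6*|0.5382| = -1.9962


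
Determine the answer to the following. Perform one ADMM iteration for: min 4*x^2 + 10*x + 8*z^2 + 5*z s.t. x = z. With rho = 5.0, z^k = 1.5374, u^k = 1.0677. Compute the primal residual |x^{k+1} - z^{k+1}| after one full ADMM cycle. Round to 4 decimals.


ADMM iteration with rho = 5.0, z^k = 1.5374, u^k = 1.0677
Step 1: x-update.
Minimize 4*x^2 + 10*x + (5.0/2)*(x - 1.5374 + 1.0677)^2
FOC: (2*4 + 5.0)*x = -10 + 5.0*(1.5374 - 1.0677)
x^{k+1} = -0.5886
Step 2: z-update.
Minimize 8*z^2 + 5*z + (5.0/2)*(-0.5886 - z + 1.0677)^2
FOC: (2*8 + 5.0)*z = -5 + 5.0*(-0.5886 + 1.0677)
z^{k+1} = -0.124
Step 3: u-update.
u^{k+1} = 1.0677 - 0.5886 + 0.124 = 0.6031
Step 4: Primal residual = |-0.5886 + 0.124| = 0.4646


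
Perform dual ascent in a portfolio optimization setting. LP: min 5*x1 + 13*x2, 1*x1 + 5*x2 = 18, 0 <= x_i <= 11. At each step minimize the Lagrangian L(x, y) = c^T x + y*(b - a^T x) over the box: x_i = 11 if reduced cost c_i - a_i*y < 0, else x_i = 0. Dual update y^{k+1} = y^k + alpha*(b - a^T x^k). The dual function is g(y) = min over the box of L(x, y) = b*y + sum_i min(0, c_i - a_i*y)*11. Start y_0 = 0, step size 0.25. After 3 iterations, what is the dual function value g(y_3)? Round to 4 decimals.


Dual ascent for LP: min 5*x1 + 13*x2, 1*x1 + 5*x2 = 18, 0 <= x_i <= 11
Step 1: y^k = 0.0, reduced costs: (5.0, 13.0)
  x^k = (0.0, 0.0), subgradient = b - a^T x = 18.0
  y^{k+1} = 0.0 + 0.25*18.0 = 4.5
Step 2: y^k = 4.5, reduced costs: (0.5, -9.5)
  x^k = (0.0, 11.0), subgradient = b - a^T x = -37.0
  y^{k+1} = 4.5 + 0.25*-37.0 = -4.75
Step 3: y^k = -4.75, reduced costs: (9.75, 36.75)
  x^k = (0.0, 0.0), subgradient = b - a^T x = 18.0
  y^{k+1} = -4.75 + 0.25*18.0 = -0.25
Dual objective at y_3 = -0.25: reduced costs (5.25, 14.25), box minimizer x = (0.0, 0.0)
g(y_3) = b*y + (c1 - a1*y)*x1 + (c2 - a2*y)*x2 = 18*(-0.25) + 5.25*0.0 + 14.25*0.0 = -4.5 + 0.0 + 0.0 = -4.5


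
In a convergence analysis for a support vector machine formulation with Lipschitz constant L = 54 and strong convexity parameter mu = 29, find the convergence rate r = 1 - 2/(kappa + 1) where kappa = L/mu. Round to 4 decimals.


Step 1: Compute the condition number.
kappa = L/mu = 54/29 = 1.8621
Step 2: Compute the convergence rate.
r = 1 - 2/(kappa + 1) = 1 - 2*mu/(L + mu) = (L - mu)/(L + mu) = 25/83 = 0.3012


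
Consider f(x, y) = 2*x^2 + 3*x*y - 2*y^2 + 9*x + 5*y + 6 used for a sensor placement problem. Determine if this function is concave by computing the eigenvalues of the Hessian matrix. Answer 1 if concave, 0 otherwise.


The Hessian of f(x,y) = 2*x^2 + 3*x*y - 2*y^2 + 9*x + 5*y + 6 is:
H = [[4, 3], [3, -4]]
Trace = 4 - 4 = 0
Determinant = 4*-4 - (3)^2 = -25
Discriminant = (0)^2 - 4*-25 = 100.0
Eigenvalues: lambda_1 = -5.0, lambda_2 = 5.0
The function is not concave.

0


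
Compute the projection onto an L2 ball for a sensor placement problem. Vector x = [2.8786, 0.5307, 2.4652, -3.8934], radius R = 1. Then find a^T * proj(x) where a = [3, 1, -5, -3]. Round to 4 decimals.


Step 1: Compute ||x|| (intermediates to 6 decimals).
||x|| = sqrt(2.8786^2 + 0.5307^2 + 2.4652^2 + (-3.8934)^2) = 5.459282
Step 2: Project.
Since ||x|| > R, scale = R/||x|| = 1/5.459282 = 0.183174, proj(x) = scale * x
proj(x) = [0.527285, 0.09721, 0.451561, -0.71317]
Step 3: Dot product.
a^T * proj(x) = 3*0.527285 + 1*0.09721 - 5*0.451561 - 3*(-0.71317) = 1.5608


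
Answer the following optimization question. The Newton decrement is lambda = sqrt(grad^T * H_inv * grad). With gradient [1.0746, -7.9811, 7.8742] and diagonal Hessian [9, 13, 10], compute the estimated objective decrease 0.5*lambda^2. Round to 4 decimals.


Step 1: H is diagonal, so H^(-1) * g = [0.1194, -0.6139, 0.7874].
Step 2: g^T H^(-1) g = sum_i g_i^2 / H_ii
  = (1.0746)^2/9 + (-7.9811)^2/13 + (7.8742)^2/10
  = 0.1283 + 4.8998 + 6.2003 = 11.2285
Step 3: Objective decrease = 0.5 * g^T H^(-1) g = 5.6142


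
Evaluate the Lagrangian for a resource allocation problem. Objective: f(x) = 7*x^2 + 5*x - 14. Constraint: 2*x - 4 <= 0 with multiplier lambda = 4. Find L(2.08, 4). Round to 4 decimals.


Step 1: Evaluate f(x).
f(2.08) = 7*2.08^2 + 5*2.08 - 14 = 26.6848
Step 2: Evaluate g(x).
g(2.08) = 2*2.08 - 4 = 0.16
Step 3: Compute Lagrangian.
L = 26.6848 + 4*0.16 = 27.3248


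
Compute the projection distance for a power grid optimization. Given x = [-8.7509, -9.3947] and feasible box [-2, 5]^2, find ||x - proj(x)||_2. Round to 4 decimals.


Project each component onto [-2, 5].
clip(-8.7509) = -2.0, clip(-9.3947) = -2.0
Projection = [-2.0, -2.0]
Squared diffs: [45.5747, 54.6816]
Distance = sqrt(100.2563) = 10.0128


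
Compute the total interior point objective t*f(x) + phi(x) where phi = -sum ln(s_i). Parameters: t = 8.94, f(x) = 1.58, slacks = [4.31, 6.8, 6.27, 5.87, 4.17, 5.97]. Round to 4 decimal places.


Step 1: Compute log-barrier.
ln values: [1.4609, 1.9169, 1.8358, 1.7699, 1.4279, 1.7867]
phi = -(1.4609 + 1.9169 + 1.8358 + 1.7699 + 1.4279 + 1.7867) = -10.1982
Step 2: Compute augmented objective.
t*f(x) = 8.94*1.58 = 14.1252
Total = 14.1252 - 10.1982 = 3.927


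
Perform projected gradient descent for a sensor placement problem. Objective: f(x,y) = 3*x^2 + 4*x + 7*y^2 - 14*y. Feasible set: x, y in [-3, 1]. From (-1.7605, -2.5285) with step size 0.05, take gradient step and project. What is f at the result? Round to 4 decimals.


Step 1: Compute gradient at (-1.7605, -2.5285).
grad_x = 2*3*-1.7605 + 4 = -6.563
grad_y = 2*7*-2.5285 - 14 = -49.399
Step 2: Gradient step.
x_raw = -1.7605 - 0.05*-6.563 = -1.4324
y_raw = -2.5285 - 0.05*-49.399 = -0.0586
Step 3: Project onto [-3, 1].
x_proj = clip(-1.4324) = -1.4324
y_proj = clip(-0.0586) = -0.0586
Step 4: Evaluate f.
f(-1.4324, -0.0586) = 1.2692


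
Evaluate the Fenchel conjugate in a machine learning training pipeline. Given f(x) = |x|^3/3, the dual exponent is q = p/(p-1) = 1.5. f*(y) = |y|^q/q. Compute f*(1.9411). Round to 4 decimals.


The conjugate exponent q satisfies 1/p + 1/q = 1.
p = 3, so q = 3/(3 - 1) = 1.5
|y|^q = 1.9411^1.5 = 2.7044
f*(1.9411) = 2.7044 / 1.5 = 1.8029


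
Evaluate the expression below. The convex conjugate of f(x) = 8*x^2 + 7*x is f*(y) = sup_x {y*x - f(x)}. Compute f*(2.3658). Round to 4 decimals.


f*(y) = sup_x {y*x - a*x^2 - b*x} = sup_x {(y-b)*x - a*x^2}
FOC: (y - b) - 2a*x = 0 => x* = (y - b)/(2a)
x* = (2.3658 - 7)/(2*8) = -0.2896
f*(2.3658) = (y-b)^2/(4a) = (2.3658 - 7)^2/(4*8)
= 21.4758/32 = 0.6711


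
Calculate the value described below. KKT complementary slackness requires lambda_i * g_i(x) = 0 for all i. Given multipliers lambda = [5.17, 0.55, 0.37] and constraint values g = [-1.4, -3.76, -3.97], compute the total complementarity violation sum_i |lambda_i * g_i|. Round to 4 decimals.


KKT complementary slackness check:
lambda_1 * g_1 = 5.17 * -1.4 = -7.238
lambda_2 * g_2 = 0.55 * -3.76 = -2.068
lambda_3 * g_3 = 0.37 * -3.97 = -1.4689
Total violation = 7.238 + 2.068 + 1.4689 = 10.7749


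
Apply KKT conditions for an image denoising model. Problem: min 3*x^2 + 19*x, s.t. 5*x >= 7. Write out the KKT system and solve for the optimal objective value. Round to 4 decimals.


Step 1: Try lambda = 0 (constraint inactive).
x_unc = -19/(2*3) = -3.1667
Check: 5*-3.1667 = -15.8335 < 7 -- violated!
Step 2: Constraint must be active: 5*x = 7
x* = 7/5 = 1.4
lambda = (2*3*1.4 + 19)/5 = 5.48
Step 3: Compute optimal value.
f(x*) = 3*1.4^2 + 19*1.4 = 32.48


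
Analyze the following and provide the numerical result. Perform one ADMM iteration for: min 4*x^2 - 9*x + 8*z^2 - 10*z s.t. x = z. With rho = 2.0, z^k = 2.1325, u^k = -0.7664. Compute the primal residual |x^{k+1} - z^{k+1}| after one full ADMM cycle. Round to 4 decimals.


ADMM iteration with rho = 2.0, z^k = 2.1325, u^k = -0.7664
Step 1: x-update.
Minimize 4*x^2 - 9*x + (2.0/2)*(x - 2.1325 - 0.7664)^2
FOC: (2*4 + 2.0)*x = 9 + 2.0*(2.1325 + 0.7664)
x^{k+1} = 1.4798
Step 2: z-update.
Minimize 8*z^2 - 10*z + (2.0/2)*(1.4798 - z - 0.7664)^2
FOC: (2*8 + 2.0)*z = 10 + 2.0*(1.4798 - 0.7664)
z^{k+1} = 0.6348
Step 3: u-update.
u^{k+1} = -0.7664 + 1.4798 - 0.6348 = 0.0786
Step 4: Primal residual = |1.4798 - 0.6348| = 0.845


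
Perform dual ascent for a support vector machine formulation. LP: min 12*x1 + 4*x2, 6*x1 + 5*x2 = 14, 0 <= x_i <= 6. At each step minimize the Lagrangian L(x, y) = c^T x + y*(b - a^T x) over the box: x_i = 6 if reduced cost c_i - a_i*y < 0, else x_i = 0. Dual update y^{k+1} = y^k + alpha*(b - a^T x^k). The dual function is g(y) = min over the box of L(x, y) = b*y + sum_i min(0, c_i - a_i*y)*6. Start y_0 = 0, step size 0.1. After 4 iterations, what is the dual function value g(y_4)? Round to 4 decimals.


Dual ascent for LP: min 12*x1 + 4*x2, 6*x1 + 5*x2 = 14, 0 <= x_i <= 6
Step 1: y^k = 0.0, reduced costs: (12.0, 4.0)
  x^k = (0.0, 0.0), subgradient = b - a^T x = 14.0
  y^{k+1} = 0.0 + 0.1*14.0 = 1.4
Step 2: y^k = 1.4, reduced costs: (3.6, -3.0)
  x^k = (0.0, 6.0), subgradient = b - a^T x = -16.0
  y^{k+1} = 1.4 + 0.1*-16.0 = -0.2
Step 3: y^k = -0.2, reduced costs: (13.2, 5.0)
  x^k = (0.0, 0.0), subgradient = b - a^T x = 14.0
  y^{k+1} = -0.2 + 0.1*14.0 = 1.2
Step 4: y^k = 1.2, reduced costs: (4.8, -2.0)
  x^k = (0.0, 6.0), subgradient = b - a^T x = -16.0
  y^{k+1} = 1.2 + 0.1*-16.0 = -0.4
Dual objective at y_4 = -0.4: reduced costs (14.4, 6.0), box minimizer x = (0.0, 0.0)
g(y_4) = b*y + (c1 - a1*y)*x1 + (c2 - a2*y)*x2 = 14*(-0.4) + 14.4*0.0 + 6.0*0.0 = -5.6 + 0.0 + 0.0 = -5.6


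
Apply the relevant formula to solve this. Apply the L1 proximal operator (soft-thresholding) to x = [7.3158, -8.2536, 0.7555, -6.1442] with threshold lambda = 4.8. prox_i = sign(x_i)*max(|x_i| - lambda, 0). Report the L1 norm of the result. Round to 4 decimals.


Soft-thresholding with lambda = 4.8:
prox(7.3158) = sign(7.3158)*max(|7.3158| - 4.8, 0) = 2.5158
prox(-8.2536) = sign(-8.2536)*max(|-8.2536| - 4.8, 0) = -3.4536
prox(0.7555) = sign(0.7555)*max(|0.7555| - 4.8, 0) = 0.0
prox(-6.1442) = sign(-6.1442)*max(|-6.1442| - 4.8, 0) = -1.3442
prox(x) = [2.5158, -3.4536, 0.0, -1.3442]
||prox(x)||_1 = 2.5158 + 3.4536 + 0.0 + 1.3442 = 7.3136


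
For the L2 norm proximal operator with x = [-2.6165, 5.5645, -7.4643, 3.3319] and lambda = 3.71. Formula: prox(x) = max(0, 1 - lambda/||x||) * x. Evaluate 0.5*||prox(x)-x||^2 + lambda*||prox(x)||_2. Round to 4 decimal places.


Step 1: Compute ||x||.
||x|| = 10.2287
Step 2: Compute scaling factor.
scale = max(0, 1 - 3.71/10.2287) = 0.6373
Step 3: prox(x) = [-1.6675, 3.5462, -4.757, 2.1234]
||prox(x)|| = 6.5187
Step 4: Proximal objective.
0.5*||prox-x||^2 = 6.8821
lambda*||prox|| = 24.1844
Total = 31.0666


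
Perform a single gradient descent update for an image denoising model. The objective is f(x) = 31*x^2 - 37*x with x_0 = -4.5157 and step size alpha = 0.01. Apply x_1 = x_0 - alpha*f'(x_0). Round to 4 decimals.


We compute the gradient at x_0 and apply the update.
f'(x) = 62*x - 37
f'(-4.5157) = 62*-4.5157 - 37 = -316.9734
x_1 = -4.5157 - 0.01*-316.9734 = -1.346


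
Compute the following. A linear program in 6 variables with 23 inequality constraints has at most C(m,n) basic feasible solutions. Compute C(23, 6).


Each vertex corresponds to some choice of n active constraints out of m, so the number of vertices is at most C(m, n) = m! / (n!(m-n)!).
m = 23, n = 6
Numerator: 23 * 22 * 21 * 20 * 19 * 18
Denominator: 6! = 720
C(23, 6) = 100947


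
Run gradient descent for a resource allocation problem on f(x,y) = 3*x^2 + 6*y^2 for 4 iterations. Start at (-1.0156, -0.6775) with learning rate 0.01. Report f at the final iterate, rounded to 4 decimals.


Gradient descent on f(x,y) = 3*x^2 + 6*y^2.
Starting point: (-1.0156, -0.6775), alpha = 0.01
Step 1: grad_x = 2*3*-1.0156 = -6.0936, grad_y = 2*6*-0.6775 = -8.13
  x_1 = -1.0156 - 0.01*-6.0936 = -0.9547
  y_1 = -0.6775 - 0.01*-8.13 = -0.5962
Step 2: grad_x = 2*3*-0.9547 = -5.728, grad_y = 2*6*-0.5962 = -7.1544
  x_2 = -0.9547 - 0.01*-5.728 = -0.8974
  y_2 = -0.5962 - 0.01*-7.1544 = -0.5247
Step 3: grad_x = 2*3*-0.8974 = -5.3843, grad_y = 2*6*-0.5247 = -6.2959
  x_3 = -0.8974 - 0.01*-5.3843 = -0.8435
  y_3 = -0.5247 - 0.01*-6.2959 = -0.4617
Step 4: grad_x = 2*3*-0.8435 = -5.0612, grad_y = 2*6*-0.4617 = -5.5404
  x_4 = -0.8435 - 0.01*-5.0612 = -0.7929
  y_4 = -0.4617 - 0.01*-5.5404 = -0.4063
f(-0.7929, -0.4063) = 3*(-0.7929)^2 + 6*(-0.4063)^2 = 2.8767


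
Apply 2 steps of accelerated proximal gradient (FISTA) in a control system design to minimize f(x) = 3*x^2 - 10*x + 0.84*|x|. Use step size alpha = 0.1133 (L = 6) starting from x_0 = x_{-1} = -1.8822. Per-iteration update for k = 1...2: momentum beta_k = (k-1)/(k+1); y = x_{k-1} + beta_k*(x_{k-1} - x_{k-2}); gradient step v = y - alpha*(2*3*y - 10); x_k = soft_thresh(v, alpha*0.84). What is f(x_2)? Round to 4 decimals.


FISTA on f(x) = 3*x^2 - 10*x + 0.84*|x|
L = 6, alpha = 0.1133
Iteration 1: beta = 0.0, y = -1.8822 + 0.0*(-1.8822 + 1.8822) = -1.8822
  grad(y) = -21.2932, v = y - alpha*grad = 0.5303
  prox(v) = soft_thresh(0.5303, 0.0952) = 0.4351
Iteration 2: beta = 0.3333, y = 0.4351 + 0.3333*(0.4351 + 1.8822) = 1.2076
  grad(y) = -2.7544, v = y - alpha*grad = 1.5197
  prox(v) = soft_thresh(1.5197, 0.0952) = 1.4245
f(x_2) = 3*1.4245^2 - 10*1.4245 + 0.84*|1.4245| = -6.9608


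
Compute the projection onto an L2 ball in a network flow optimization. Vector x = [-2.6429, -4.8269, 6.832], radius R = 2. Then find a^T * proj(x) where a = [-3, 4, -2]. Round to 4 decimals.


Step 1: Compute ||x|| (intermediates to 6 decimals).
||x|| = sqrt((-2.6429)^2 + (-4.8269)^2 + 6.832^2) = 8.772691
Step 2: Project.
Since ||x|| > R, scale = R/||x|| = 2/8.772691 = 0.22798, proj(x) = scale * x
proj(x) = [-0.602528, -1.100437, 1.557559]
Step 3: Dot product.
a^T * proj(x) = -3*(-0.602528) + 4*(-1.100437) - 2*1.557559 = -5.7093


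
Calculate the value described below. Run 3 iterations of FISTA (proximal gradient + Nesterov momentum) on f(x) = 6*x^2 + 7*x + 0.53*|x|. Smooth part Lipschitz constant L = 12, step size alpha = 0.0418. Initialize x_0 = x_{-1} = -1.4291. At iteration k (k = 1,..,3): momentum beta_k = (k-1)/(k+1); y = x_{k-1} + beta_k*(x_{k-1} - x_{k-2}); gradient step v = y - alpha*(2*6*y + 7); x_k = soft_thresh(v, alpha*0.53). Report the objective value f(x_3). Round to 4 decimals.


FISTA on f(x) = 6*x^2 + 7*x + 0.53*|x|
L = 12, alpha = 0.0418
Iteration 1: beta = 0.0, y = -1.4291 + 0.0*(-1.4291 + 1.4291) = -1.4291
  grad(y) = -10.1492, v = y - alpha*grad = -1.0049
  prox(v) = soft_thresh(-1.0049, 0.0222) = -0.9827
Iteration 2: beta = 0.3333, y = -0.9827 + 0.3333*(-0.9827 + 1.4291) = -0.8339
  grad(y) = -3.007, v = y - alpha*grad = -0.7082
  prox(v) = soft_thresh(-0.7082, 0.0222) = -0.6861
Iteration 3: beta = 0.5, y = -0.6861 + 0.5*(-0.6861 + 0.9827) = -0.5377
  grad(y) = 0.547, v = y - alpha*grad = -0.5606
  prox(v) = soft_thresh(-0.5606, 0.0222) = -0.5385
f(x_3) = 6*(-0.5385)^2 + 7*(-0.5385) + 0.53*|-0.5385| = -1.7442


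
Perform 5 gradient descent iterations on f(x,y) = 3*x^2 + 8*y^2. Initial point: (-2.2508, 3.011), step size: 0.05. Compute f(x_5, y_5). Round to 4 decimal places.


Gradient descent on f(x,y) = 3*x^2 + 8*y^2.
Starting point: (-2.2508, 3.011), alpha = 0.05
Step 1: grad_x = 2*3*-2.2508 = -13.5048, grad_y = 2*8*3.011 = 48.176
  x_1 = -2.2508 - 0.05*-13.5048 = -1.5756
  y_1 = 3.011 - 0.05*48.176 = 0.6022
Step 2: grad_x = 2*3*-1.5756 = -9.4534, grad_y = 2*8*0.6022 = 9.6352
  x_2 = -1.5756 - 0.05*-9.4534 = -1.1029
  y_2 = 0.6022 - 0.05*9.6352 = 0.1204
Step 3: grad_x = 2*3*-1.1029 = -6.6174, grad_y = 2*8*0.1204 = 1.927
  x_3 = -1.1029 - 0.05*-6.6174 = -0.772
  y_3 = 0.1204 - 0.05*1.927 = 0.0241
Step 4: grad_x = 2*3*-0.772 = -4.6321, grad_y = 2*8*0.0241 = 0.3854
  x_4 = -0.772 - 0.05*-4.6321 = -0.5404
  y_4 = 0.0241 - 0.05*0.3854 = 0.0048
Step 5: grad_x = 2*3*-0.5404 = -3.2425, grad_y = 2*8*0.0048 = 0.0771
  x_5 = -0.5404 - 0.05*-3.2425 = -0.3783
  y_5 = 0.0048 - 0.05*0.0771 = 0.001
f(-0.3783, 0.001) = 3*(-0.3783)^2 + 8*0.001^2 = 0.4293


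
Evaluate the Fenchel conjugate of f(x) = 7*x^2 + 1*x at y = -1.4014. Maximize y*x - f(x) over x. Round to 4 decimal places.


f*(y) = sup_x {y*x - a*x^2 - b*x} = sup_x {(y-b)*x - a*x^2}
FOC: (y - b) - 2a*x = 0 => x* = (y - b)/(2a)
x* = (-1.4014 - 1)/(2*7) = -0.1715
f*(-1.4014) = (y-b)^2/(4a) = (-1.4014 - 1)^2/(4*7)
= 5.7667/28 = 0.206


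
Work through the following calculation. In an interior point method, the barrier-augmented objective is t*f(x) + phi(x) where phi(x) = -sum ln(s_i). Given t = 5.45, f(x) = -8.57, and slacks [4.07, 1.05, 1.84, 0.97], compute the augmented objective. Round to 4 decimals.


Step 1: Compute log-barrier.
ln values: [1.4036, 0.0488, 0.6098, -0.0305]
phi = -(1.4036 + 0.0488 + 0.6098 - 0.0305) = -2.0317
Step 2: Compute augmented objective.
t*f(x) = 5.45*-8.57 = -46.7065
Total = -46.7065 - 2.0317 = -48.7382


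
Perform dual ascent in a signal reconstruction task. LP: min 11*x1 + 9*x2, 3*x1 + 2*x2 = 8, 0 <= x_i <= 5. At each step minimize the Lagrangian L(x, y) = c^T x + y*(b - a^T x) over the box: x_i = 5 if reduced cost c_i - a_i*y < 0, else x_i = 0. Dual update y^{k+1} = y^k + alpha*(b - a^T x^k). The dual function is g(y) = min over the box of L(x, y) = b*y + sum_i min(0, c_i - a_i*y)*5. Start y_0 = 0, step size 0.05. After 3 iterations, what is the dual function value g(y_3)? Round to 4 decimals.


Dual ascent for LP: min 11*x1 + 9*x2, 3*x1 + 2*x2 = 8, 0 <= x_i <= 5
Step 1: y^k = 0.0, reduced costs: (11.0, 9.0)
  x^k = (0.0, 0.0), subgradient = b - a^T x = 8.0
  y^{k+1} = 0.0 + 0.05*8.0 = 0.4
Step 2: y^k = 0.4, reduced costs: (9.8, 8.2)
  x^k = (0.0, 0.0), subgradient = b - a^T x = 8.0
  y^{k+1} = 0.4 + 0.05*8.0 = 0.8
Step 3: y^k = 0.8, reduced costs: (8.6, 7.4)
  x^k = (0.0, 0.0), subgradient = b - a^T x = 8.0
  y^{k+1} = 0.8 + 0.05*8.0 = 1.2
Dual objective at y_3 = 1.2: reduced costs (7.4, 6.6), box minimizer x = (0.0, 0.0)
g(y_3) = b*y + (c1 - a1*y)*x1 + (c2 - a2*y)*x2 = 8*1.2 + 7.4*0.0 + 6.6*0.0 = 9.6 + 0.0 + 0.0 = 9.6


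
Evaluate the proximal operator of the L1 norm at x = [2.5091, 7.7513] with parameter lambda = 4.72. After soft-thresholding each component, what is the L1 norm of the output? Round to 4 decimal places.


Soft-thresholding with lambda = 4.72:
prox(2.5091) = sign(2.5091)*max(|2.5091| - 4.72, 0) = 0.0
prox(7.7513) = sign(7.7513)*max(|7.7513| - 4.72, 0) = 3.0313
prox(x) = [0.0, 3.0313]
||prox(x)||_1 = 0.0 + 3.0313 = 3.0313


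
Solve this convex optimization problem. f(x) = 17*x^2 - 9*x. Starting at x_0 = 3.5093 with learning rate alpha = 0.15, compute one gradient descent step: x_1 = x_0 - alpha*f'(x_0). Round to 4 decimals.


We compute the gradient at x_0 and apply the update.
f'(x) = 34*x - 9
f'(3.5093) = 34*3.5093 - 9 = 110.3162
x_1 = 3.5093 - 0.15*110.3162 = -13.0381


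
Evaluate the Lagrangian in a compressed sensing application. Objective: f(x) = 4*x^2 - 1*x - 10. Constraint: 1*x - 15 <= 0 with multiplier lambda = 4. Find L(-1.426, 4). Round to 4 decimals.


Step 1: Evaluate f(x).
f(-1.426) = 4*(-1.426)^2 - 1*(-1.426) - 10 = -0.4401
Step 2: Evaluate g(x).
g(-1.426) = 1*-1.426 - 15 = -16.426
Step 3: Compute Lagrangian.
L = -0.4401 + 4*-16.426 = -66.1441


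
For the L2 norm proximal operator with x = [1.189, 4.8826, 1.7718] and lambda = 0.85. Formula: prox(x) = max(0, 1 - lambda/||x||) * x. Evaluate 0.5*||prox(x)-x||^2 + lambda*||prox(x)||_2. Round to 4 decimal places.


Step 1: Compute ||x||.
||x|| = 5.3285
Step 2: Compute scaling factor.
scale = max(0, 1 - 0.85/5.3285) = 0.8405
Step 3: prox(x) = [0.9993, 4.1037, 1.4892]
||prox(x)|| = 4.4785
Step 4: Proximal objective.
0.5*||prox-x||^2 = 0.3613
lambda*||prox|| = 3.8067
Total = 4.168


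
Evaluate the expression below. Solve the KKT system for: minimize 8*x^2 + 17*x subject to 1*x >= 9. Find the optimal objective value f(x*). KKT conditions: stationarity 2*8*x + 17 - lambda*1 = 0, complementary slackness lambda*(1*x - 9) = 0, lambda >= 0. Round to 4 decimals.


Step 1: Try lambda = 0 (constraint inactive).
x_unc = -17/(2*8) = -1.0625
Check: 1*-1.0625 = -1.0625 < 9 -- violated!
Step 2: Constraint must be active: 1*x = 9
x* = 9/1 = 9.0
lambda = (2*8*9.0 + 17)/1 = 161.0
Step 3: Compute optimal value.
f(x*) = 8*9.0^2 + 17*9.0 = 801.0


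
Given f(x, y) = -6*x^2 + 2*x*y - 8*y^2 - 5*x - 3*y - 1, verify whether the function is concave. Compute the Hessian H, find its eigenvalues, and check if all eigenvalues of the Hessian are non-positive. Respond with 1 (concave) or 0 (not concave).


The Hessian of f(x,y) = -6*x^2 + 2*x*y - 8*y^2 - 5*x - 3*y - 1 is:
H = [[-12, 2], [2, -16]]
Trace = -12 - 16 = -28
Determinant = -12*-16 - (2)^2 = 188
Discriminant = (-28)^2 - 4*188 = 32.0
Eigenvalues: lambda_1 = -16.8284, lambda_2 = -11.1716
The function is concave.

1


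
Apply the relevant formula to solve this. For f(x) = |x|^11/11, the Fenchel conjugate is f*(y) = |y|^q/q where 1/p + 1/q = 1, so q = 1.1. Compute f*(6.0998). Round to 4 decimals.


The conjugate exponent q satisfies 1/p + 1/q = 1.
p = 11, so q = 11/(11 - 1) = 1.1
|y|^q = 6.0998^1.1 = 7.3088
f*(6.0998) = 7.3088 / 1.1 = 6.6444


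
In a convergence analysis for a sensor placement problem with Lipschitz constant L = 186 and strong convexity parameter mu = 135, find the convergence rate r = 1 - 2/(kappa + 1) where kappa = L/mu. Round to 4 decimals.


Step 1: Compute the condition number.
kappa = L/mu = 186/135 = 1.3778
Step 2: Compute the convergence rate.
r = 1 - 2/(kappa + 1) = 1 - 2*mu/(L + mu) = (L - mu)/(L + mu) = 51/321 = 0.1589


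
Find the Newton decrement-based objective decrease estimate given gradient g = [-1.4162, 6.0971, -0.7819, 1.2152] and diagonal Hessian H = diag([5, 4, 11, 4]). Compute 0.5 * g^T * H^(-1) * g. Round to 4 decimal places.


Step 1: H is diagonal, so H^(-1) * g = [-0.2832, 1.5243, -0.0711, 0.3038].
Step 2: g^T H^(-1) g = sum_i g_i^2 / H_ii
  = (-1.4162)^2/5 + (6.0971)^2/4 + (-0.7819)^2/11 + (1.2152)^2/4
  = 0.4011 + 9.2937 + 0.0556 + 0.3692 = 10.1195
Step 3: Objective decrease = 0.5 * g^T H^(-1) g = 5.0598


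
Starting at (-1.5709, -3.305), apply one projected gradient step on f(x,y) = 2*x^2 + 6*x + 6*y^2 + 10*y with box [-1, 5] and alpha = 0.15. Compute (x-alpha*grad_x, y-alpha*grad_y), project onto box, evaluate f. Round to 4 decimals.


Step 1: Compute gradient at (-1.5709, -3.305).
grad_x = 2*2*-1.5709 + 6 = -0.2836
grad_y = 2*6*-3.305 + 10 = -29.66
Step 2: Gradient step.
x_raw = -1.5709 - 0.15*-0.2836 = -1.5284
y_raw = -3.305 - 0.15*-29.66 = 1.144
Step 3: Project onto [-1, 5].
x_proj = clip(-1.5284) = -1.0
y_proj = clip(1.144) = 1.144
Step 4: Evaluate f.
f(-1.0, 1.144) = 15.2924


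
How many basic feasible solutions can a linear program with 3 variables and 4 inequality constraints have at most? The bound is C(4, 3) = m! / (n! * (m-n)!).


Each vertex corresponds to some choice of n active constraints out of m, so the number of vertices is at most C(m, n) = m! / (n!(m-n)!).
m = 4, n = 3
Numerator: 4 * 3 * 2
Denominator: 3! = 6
C(4, 3) = 4


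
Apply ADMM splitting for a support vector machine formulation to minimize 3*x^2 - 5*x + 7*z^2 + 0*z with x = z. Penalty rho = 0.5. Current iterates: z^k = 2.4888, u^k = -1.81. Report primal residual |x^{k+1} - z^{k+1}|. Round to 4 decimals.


ADMM iteration with rho = 0.5, z^k = 2.4888, u^k = -1.81
Step 1: x-update.
Minimize 3*x^2 - 5*x + (0.5/2)*(x - 2.4888 - 1.81)^2
FOC: (2*3 + 0.5)*x = 5 + 0.5*(2.4888 + 1.81)
x^{k+1} = 1.0999
Step 2: z-update.
Minimize 7*z^2 + 0*z + (0.5/2)*(1.0999 - z - 1.81)^2
FOC: (2*7 + 0.5)*z = 0 + 0.5*(1.0999 - 1.81)
z^{k+1} = -0.0245
Step 3: u-update.
u^{k+1} = -1.81 + 1.0999 + 0.0245 = -0.6856
Step 4: Primal residual = |1.0999 + 0.0245| = 1.1244


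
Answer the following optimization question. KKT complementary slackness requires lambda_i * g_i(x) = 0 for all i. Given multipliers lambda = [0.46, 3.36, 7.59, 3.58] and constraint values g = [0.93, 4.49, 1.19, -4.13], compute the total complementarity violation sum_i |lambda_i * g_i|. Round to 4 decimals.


KKT complementary slackness check:
lambda_1 * g_1 = 0.46 * 0.93 = 0.4278
lambda_2 * g_2 = 3.36 * 4.49 = 15.0864
lambda_3 * g_3 = 7.59 * 1.19 = 9.0321
lambda_4 * g_4 = 3.58 * -4.13 = -14.7854
Total violation = 0.4278 + 15.0864 + 9.0321 + 14.7854 = 39.3317


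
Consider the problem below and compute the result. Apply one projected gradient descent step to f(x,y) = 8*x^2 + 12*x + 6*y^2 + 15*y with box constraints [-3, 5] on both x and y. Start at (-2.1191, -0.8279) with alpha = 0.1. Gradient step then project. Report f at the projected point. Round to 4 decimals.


Step 1: Compute gradient at (-2.1191, -0.8279).
grad_x = 2*8*-2.1191 + 12 = -21.9056
grad_y = 2*6*-0.8279 + 15 = 5.0652
Step 2: Gradient step.
x_raw = -2.1191 - 0.1*-21.9056 = 0.0715
y_raw = -0.8279 - 0.1*5.0652 = -1.3344
Step 3: Project onto [-3, 5].
x_proj = clip(0.0715) = 0.0715
y_proj = clip(-1.3344) = -1.3344
Step 4: Evaluate f.
f(0.0715, -1.3344) = -8.4339
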